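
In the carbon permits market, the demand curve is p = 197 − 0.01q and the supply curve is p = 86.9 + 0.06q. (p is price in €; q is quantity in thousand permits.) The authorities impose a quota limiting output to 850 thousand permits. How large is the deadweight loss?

€18288.29 thousand

Competitive equilibrium: 197 − 0.01q = 86.9 + 0.06q → q* = 1572.85714, p* = 181.27143.
At q = 850: demand price = 197 − 0.01·850 = 188.5; supply price = 86.9 + 0.06·850 = 137.9.
Δq = 1572.85714 − 850 = 722.85714; wedge = 188.5 − 137.9 = 50.6.
Deadweight loss = ½ × 722.85714 × 50.6 = €18288.29 thousand.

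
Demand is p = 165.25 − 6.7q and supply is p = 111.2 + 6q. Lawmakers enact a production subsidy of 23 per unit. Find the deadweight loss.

Competitive equilibrium: 165.25 − 6.7q = 111.2 + 6q → q* = 4.2559, p* = 136.7354.
The subsidy lowers effective supply by 23: p = 88.2 + 6q.
New quantity: 165.25 − 6.7q = 88.2 + 6q → q' = 6.0669.
Overproduction Δq = 6.0669 − 4.2559 = 1.811; wedge = subsidy = 23.
DWL = ½ × 1.811 × 23 = 20.83.

20.83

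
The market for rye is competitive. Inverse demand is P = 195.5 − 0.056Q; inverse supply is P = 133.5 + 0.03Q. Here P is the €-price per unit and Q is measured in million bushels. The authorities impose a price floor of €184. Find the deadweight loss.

€11430.07 million

Competitive equilibrium: 195.5 − 0.056Q = 133.5 + 0.03Q → Q* = 720.93023, P* = 155.12791.
At the floor P = 184, quantity demanded = (195.5 − 184)/0.056 = 205.35714.
Sellers' marginal cost at Q' = 205.35714: 133.5 + 0.03·205.35714 = 139.66071.
ΔQ = 720.93023 − 205.35714 = 515.57309; wedge = 184 − 139.66071 = 44.33929.
DWL = ½ × 515.57309 × 44.33929 = €11430.07 million.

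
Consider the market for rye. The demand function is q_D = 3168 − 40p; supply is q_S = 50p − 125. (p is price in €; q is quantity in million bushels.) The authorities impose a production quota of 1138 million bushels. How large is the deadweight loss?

In inverse form: demand p = 79.2 − 0.025q, supply p = 2.5 + 0.02q.
Competitive equilibrium: 79.2 − 0.025q = 2.5 + 0.02q → q* = 1704.4444, p* = 36.5889.
At q = 1138: demand price = 79.2 − 0.025·1138 = 50.75; supply price = 2.5 + 0.02·1138 = 25.26.
Δq = 1704.4444 − 1138 = 566.4444; wedge = 50.75 − 25.26 = 25.49.
Welfare loss = ½ × 566.4444 × 25.49 = €7219.33 million.

€7219.33 million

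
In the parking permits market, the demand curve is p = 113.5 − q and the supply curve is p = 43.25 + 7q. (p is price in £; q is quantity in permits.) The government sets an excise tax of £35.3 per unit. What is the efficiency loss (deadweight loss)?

£77.88

Competitive equilibrium: 113.5 − q = 43.25 + 7q → q* = 8.7813, p* = 104.7188.
With the tax, the buyer price exceeds the seller price by 35.3: (113.5 − q) − (43.25 + 7q) = 35.3 → q' = 4.3688.
Δq = 8.7813 − 4.3688 = 4.4125; the wedge equals the tax, 35.3.
The triangle = ½ × 4.4125 × 35.3 = £77.88.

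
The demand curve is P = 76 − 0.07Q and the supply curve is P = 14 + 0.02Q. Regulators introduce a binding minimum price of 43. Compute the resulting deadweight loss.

Competitive equilibrium: 76 − 0.07Q = 14 + 0.02Q → Q* = 688.8889, P* = 27.7778.
At the floor P = 43, quantity demanded = (76 − 43)/0.07 = 471.4286.
Sellers' marginal cost at Q' = 471.4286: 14 + 0.02·471.4286 = 23.4286.
ΔQ = 688.8889 − 471.4286 = 217.4603; wedge = 43 − 23.4286 = 19.5714.
DWL = ½ × 217.4603 × 19.5714 = 2128.

2128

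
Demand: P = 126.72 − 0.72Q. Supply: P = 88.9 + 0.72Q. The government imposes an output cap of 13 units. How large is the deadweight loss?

126.67

Competitive equilibrium: 126.72 − 0.72Q = 88.9 + 0.72Q → Q* = 26.2639, P* = 107.81.
At Q = 13: demand price = 126.72 − 0.72·13 = 117.36; supply price = 88.9 + 0.72·13 = 98.26.
ΔQ = 26.2639 − 13 = 13.2639; wedge = 117.36 − 98.26 = 19.1.
DWL = ½ × 13.2639 × 19.1 = 126.67.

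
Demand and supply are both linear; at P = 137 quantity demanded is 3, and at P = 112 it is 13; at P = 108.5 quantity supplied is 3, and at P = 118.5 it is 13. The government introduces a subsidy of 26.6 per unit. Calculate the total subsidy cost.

498.56

Demand slope = (112 − 137)/(13 − 3) = −2.5, so P = 144.5 − 2.5Q.
Supply slope = (118.5 − 108.5)/(13 − 3) = 1, so P = 105.5 + Q.
Competitive equilibrium: 144.5 − 2.5Q = 105.5 + Q → Q* = 11.1429, P* = 116.6429.
The subsidy lowers effective supply by 26.6: P = 78.9 + Q.
New quantity: 144.5 − 2.5Q = 78.9 + Q → Q' = 18.7429.
Total subsidy cost = 26.6 × 18.7429 = 498.56.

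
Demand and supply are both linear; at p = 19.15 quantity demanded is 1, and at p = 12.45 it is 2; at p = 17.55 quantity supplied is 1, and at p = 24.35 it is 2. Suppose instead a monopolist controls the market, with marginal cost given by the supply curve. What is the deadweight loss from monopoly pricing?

0.93

Demand slope = (12.45 − 19.15)/(2 − 1) = −6.7, so p = 25.85 − 6.7q.
Supply slope = (24.35 − 17.55)/(2 − 1) = 6.8, so p = 10.75 + 6.8q.
Competitive equilibrium: 25.85 − 6.7q = 10.75 + 6.8q → q* = 1.1185, p* = 18.3559.
Marginal revenue: MR = 25.85 − 13.4q. Set MR = MC: 25.85 − 13.4q = 10.75 + 6.8q → q_m = 0.7475.
Price p_m = 25.85 − 6.7·0.7475 = 20.8418; MC(q_m) = 10.75 + 6.8·0.7475 = 15.833.
Competitive q* = 1.1185, so Δq = 0.371; wedge = 20.8418 − 15.833 = 5.0088.
Welfare loss = ½ × 0.371 × 5.0088 = 0.93.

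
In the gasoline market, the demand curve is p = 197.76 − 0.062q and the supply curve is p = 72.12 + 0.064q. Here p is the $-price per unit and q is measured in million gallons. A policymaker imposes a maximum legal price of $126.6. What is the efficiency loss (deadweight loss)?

$1340.94 million

Competitive equilibrium: 197.76 − 0.062q = 72.12 + 0.064q → q* = 997.1429, p* = 135.9371.
At the ceiling p = 126.6, quantity supplied = (126.6 − 72.12)/0.064 = 851.25.
Willingness to pay at q' = 851.25: 197.76 − 0.062·851.25 = 144.9825.
Δq = 997.1429 − 851.25 = 145.8929; wedge = 144.9825 − 126.6 = 18.3825.
Welfare loss = ½ × 145.8929 × 18.3825 = $1340.94 million.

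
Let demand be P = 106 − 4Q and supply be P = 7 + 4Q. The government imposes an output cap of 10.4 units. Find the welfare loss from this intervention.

Competitive equilibrium: 106 − 4Q = 7 + 4Q → Q* = 12.375, P* = 56.5.
At Q = 10.4: demand price = 106 − 4·10.4 = 64.4; supply price = 7 + 4·10.4 = 48.6.
ΔQ = 12.375 − 10.4 = 1.975; wedge = 64.4 − 48.6 = 15.8.
The triangle = ½ × 1.975 × 15.8 = 15.60.

15.60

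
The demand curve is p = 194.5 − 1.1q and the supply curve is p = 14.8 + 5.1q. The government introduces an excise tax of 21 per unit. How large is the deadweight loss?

Competitive equilibrium: 194.5 − 1.1q = 14.8 + 5.1q → q* = 28.9839, p* = 162.6177.
With the tax, the buyer price exceeds the seller price by 21: (194.5 − 1.1q) − (14.8 + 5.1q) = 21 → q' = 25.5968.
Δq = 28.9839 − 25.5968 = 3.3871; the wedge equals the tax, 21.
Deadweight loss = ½ × 3.3871 × 21 = 35.56.

35.56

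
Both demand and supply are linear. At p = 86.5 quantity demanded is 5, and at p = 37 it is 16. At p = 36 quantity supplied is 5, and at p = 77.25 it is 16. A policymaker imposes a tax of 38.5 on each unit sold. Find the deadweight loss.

Demand slope = (37 − 86.5)/(16 − 5) = −4.5, so p = 109 − 4.5q.
Supply slope = (77.25 − 36)/(16 − 5) = 3.75, so p = 17.25 + 3.75q.
Competitive equilibrium: 109 − 4.5q = 17.25 + 3.75q → q* = 11.1212, p* = 58.9545.
With the tax, the buyer price exceeds the seller price by 38.5: (109 − 4.5q) − (17.25 + 3.75q) = 38.5 → q' = 6.4545.
Δq = 11.1212 − 6.4545 = 4.6667; the wedge equals the tax, 38.5.
DWL = ½ × 4.6667 × 38.5 = 89.83.

89.83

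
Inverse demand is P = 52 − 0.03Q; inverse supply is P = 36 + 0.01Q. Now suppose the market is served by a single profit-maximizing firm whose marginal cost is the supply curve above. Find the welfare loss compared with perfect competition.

Competitive equilibrium: 52 − 0.03Q = 36 + 0.01Q → Q* = 400, P* = 40.
Marginal revenue: MR = 52 − 0.06Q. Set MR = MC: 52 − 0.06Q = 36 + 0.01Q → Q_m = 228.5714.
Price P_m = 52 − 0.03·228.5714 = 45.1429; MC(Q_m) = 36 + 0.01·228.5714 = 38.2857.
Competitive Q* = 400, so ΔQ = 171.4286; wedge = 45.1429 − 38.2857 = 6.8572.
Welfare loss = ½ × 171.4286 × 6.8572 = 587.76.

587.76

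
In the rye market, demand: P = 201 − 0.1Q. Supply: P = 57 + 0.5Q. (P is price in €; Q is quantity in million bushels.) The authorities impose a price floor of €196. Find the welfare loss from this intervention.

Competitive equilibrium: 201 − 0.1Q = 57 + 0.5Q → Q* = 240, P* = 177.
At the floor P = 196, quantity demanded = (201 − 196)/0.1 = 50.
Sellers' marginal cost at Q' = 50: 57 + 0.5·50 = 82.
ΔQ = 240 − 50 = 190; wedge = 196 − 82 = 114.
Deadweight loss = ½ × 190 × 114 = €10830 million.

€10830 million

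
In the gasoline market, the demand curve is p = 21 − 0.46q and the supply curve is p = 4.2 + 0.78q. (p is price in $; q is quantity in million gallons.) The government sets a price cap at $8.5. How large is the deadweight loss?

Competitive equilibrium: 21 − 0.46q = 4.2 + 0.78q → q* = 13.5484, p* = 14.7677.
At the ceiling p = 8.5, quantity supplied = (8.5 − 4.2)/0.78 = 5.5128.
Willingness to pay at q' = 5.5128: 21 − 0.46·5.5128 = 18.4641.
Δq = 13.5484 − 5.5128 = 8.0356; wedge = 18.4641 − 8.5 = 9.9641.
Deadweight loss = ½ × 8.0356 × 9.9641 = $40.03 million.

$40.03 million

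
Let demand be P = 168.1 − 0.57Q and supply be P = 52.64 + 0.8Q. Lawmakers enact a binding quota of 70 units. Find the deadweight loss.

139.63

Competitive equilibrium: 168.1 − 0.57Q = 52.64 + 0.8Q → Q* = 84.2774, P* = 120.0619.
At Q = 70: demand price = 168.1 − 0.57·70 = 128.2; supply price = 52.64 + 0.8·70 = 108.64.
ΔQ = 84.2774 − 70 = 14.2774; wedge = 128.2 − 108.64 = 19.56.
Welfare loss = ½ × 14.2774 × 19.56 = 139.63.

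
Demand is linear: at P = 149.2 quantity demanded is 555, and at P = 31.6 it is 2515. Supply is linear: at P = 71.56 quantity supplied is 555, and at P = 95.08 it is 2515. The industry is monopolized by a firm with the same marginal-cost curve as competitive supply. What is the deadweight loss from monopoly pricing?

Demand slope = (31.6 − 149.2)/(2515 − 555) = −0.06, so P = 182.5 − 0.06Q.
Supply slope = (95.08 − 71.56)/(2515 − 555) = 0.012, so P = 64.9 + 0.012Q.
Competitive equilibrium: 182.5 − 0.06Q = 64.9 + 0.012Q → Q* = 1633.333333, P* = 84.5.
Marginal revenue: MR = 182.5 − 0.12Q. Set MR = MC: 182.5 − 0.12Q = 64.9 + 0.012Q → Q_m = 890.909091.
Price P_m = 182.5 − 0.06·890.909091 = 129.045455; MC(Q_m) = 64.9 + 0.012·890.909091 = 75.590909.
Competitive Q* = 1633.333333, so ΔQ = 742.424242; wedge = 129.045455 − 75.590909 = 53.454546.
The triangle = ½ × 742.424242 × 53.454546 = 19842.98.

19842.98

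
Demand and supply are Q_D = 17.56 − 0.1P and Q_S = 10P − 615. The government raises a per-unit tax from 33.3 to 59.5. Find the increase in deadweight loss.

In inverse form: demand P = 175.6 − 10Q, supply P = 61.5 + 0.1Q.
Competitive equilibrium: 175.6 − 10Q = 61.5 + 0.1Q → Q* = 11.297, P* = 62.6297.
For a per-unit tax t: ΔQ = t/10.1, so DWL = ½·t·(t/10.1) = t²/20.2.
At t = 33.3: DWL = 54.896. At t = 59.5: DWL = 175.26.
Increase = 175.26 − 54.896 = 120.36.

120.36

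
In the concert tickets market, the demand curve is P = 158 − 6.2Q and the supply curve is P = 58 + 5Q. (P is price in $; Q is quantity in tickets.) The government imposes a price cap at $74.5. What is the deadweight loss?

$177.41

Competitive equilibrium: 158 − 6.2Q = 58 + 5Q → Q* = 8.9286, P* = 102.6429.
At the ceiling P = 74.5, quantity supplied = (74.5 − 58)/5 = 3.3.
Willingness to pay at Q' = 3.3: 158 − 6.2·3.3 = 137.54.
ΔQ = 8.9286 − 3.3 = 5.6286; wedge = 137.54 − 74.5 = 63.04.
Deadweight loss = ½ × 5.6286 × 63.04 = $177.41.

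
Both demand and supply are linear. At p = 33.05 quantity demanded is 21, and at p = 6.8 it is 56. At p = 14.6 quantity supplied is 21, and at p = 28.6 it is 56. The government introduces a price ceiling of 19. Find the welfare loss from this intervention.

14.63

Demand slope = (6.8 − 33.05)/(56 − 21) = −0.75, so p = 48.8 − 0.75q.
Supply slope = (28.6 − 14.6)/(56 − 21) = 0.4, so p = 6.2 + 0.4q.
Competitive equilibrium: 48.8 − 0.75q = 6.2 + 0.4q → q* = 37.0435, p* = 21.0174.
At the ceiling p = 19, quantity supplied = (19 − 6.2)/0.4 = 32.
Willingness to pay at q' = 32: 48.8 − 0.75·32 = 24.8.
Δq = 37.0435 − 32 = 5.0435; wedge = 24.8 − 19 = 5.8.
DWL = ½ × 5.0435 × 5.8 = 14.63.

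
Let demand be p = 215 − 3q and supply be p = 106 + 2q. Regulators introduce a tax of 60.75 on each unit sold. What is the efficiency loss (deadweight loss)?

369.06

Competitive equilibrium: 215 − 3q = 106 + 2q → q* = 21.8, p* = 149.6.
With the tax, the buyer price exceeds the seller price by 60.75: (215 − 3q) − (106 + 2q) = 60.75 → q' = 9.65.
Δq = 21.8 − 9.65 = 12.15; the wedge equals the tax, 60.75.
DWL = ½ × 12.15 × 60.75 = 369.06.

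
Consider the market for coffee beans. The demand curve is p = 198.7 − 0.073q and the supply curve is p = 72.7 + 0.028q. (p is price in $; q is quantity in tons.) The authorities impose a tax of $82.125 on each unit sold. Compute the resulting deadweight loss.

$33388.69

Competitive equilibrium: 198.7 − 0.073q = 72.7 + 0.028q → q* = 1247.5248, p* = 107.6307.
With the tax, the buyer price exceeds the seller price by 82.125: (198.7 − 0.073q) − (72.7 + 0.028q) = 82.125 → q' = 434.4059.
Δq = 1247.5248 − 434.4059 = 813.1189; the wedge equals the tax, 82.125.
DWL = ½ × 813.1189 × 82.125 = $33388.69.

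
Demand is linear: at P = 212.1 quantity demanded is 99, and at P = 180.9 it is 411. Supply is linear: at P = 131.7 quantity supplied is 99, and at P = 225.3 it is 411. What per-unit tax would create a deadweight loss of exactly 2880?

48

Demand slope = (180.9 − 212.1)/(411 − 99) = −0.1, so P = 222 − 0.1Q.
Supply slope = (225.3 − 131.7)/(411 − 99) = 0.3, so P = 102 + 0.3Q.
Competitive equilibrium: 222 − 0.1Q = 102 + 0.3Q → Q* = 300, P* = 192.
A tax t gives ΔQ = t/0.4 and wedge t, so DWL = t²/0.8.
t²/0.8 = 2880 → t² = 2304 → t = 48.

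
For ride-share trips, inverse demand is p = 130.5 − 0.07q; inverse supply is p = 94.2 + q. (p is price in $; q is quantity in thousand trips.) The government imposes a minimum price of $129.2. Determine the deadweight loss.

Competitive equilibrium: 130.5 − 0.07q = 94.2 + q → q* = 33.9252, p* = 128.1252.
At the floor p = 129.2, quantity demanded = (130.5 − 129.2)/0.07 = 18.5714.
Sellers' marginal cost at q' = 18.5714: 94.2 + 1·18.5714 = 112.7714.
Δq = 33.9252 − 18.5714 = 15.3538; wedge = 129.2 − 112.7714 = 16.4286.
Welfare loss = ½ × 15.3538 × 16.4286 = $126.12 thousand.

$126.12 thousand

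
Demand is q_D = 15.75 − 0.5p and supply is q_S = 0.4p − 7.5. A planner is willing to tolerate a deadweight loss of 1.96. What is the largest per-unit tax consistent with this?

4.2

In inverse form: demand p = 31.5 − 2q, supply p = 18.75 + 2.5q.
Competitive equilibrium: 31.5 − 2q = 18.75 + 2.5q → q* = 2.8333, p* = 25.8333.
A tax t gives Δq = t/4.5 and wedge t, so DWL = t²/9.
t²/9 = 1.96 → t² = 17.64 → t = 4.2.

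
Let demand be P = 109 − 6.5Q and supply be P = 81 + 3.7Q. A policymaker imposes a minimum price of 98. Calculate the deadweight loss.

Competitive equilibrium: 109 − 6.5Q = 81 + 3.7Q → Q* = 2.7451, P* = 91.1569.
At the floor P = 98, quantity demanded = (109 − 98)/6.5 = 1.6923.
Sellers' marginal cost at Q' = 1.6923: 81 + 3.7·1.6923 = 87.2615.
ΔQ = 2.7451 − 1.6923 = 1.0528; wedge = 98 − 87.2615 = 10.7385.
The triangle = ½ × 1.0528 × 10.7385 = 5.65.

5.65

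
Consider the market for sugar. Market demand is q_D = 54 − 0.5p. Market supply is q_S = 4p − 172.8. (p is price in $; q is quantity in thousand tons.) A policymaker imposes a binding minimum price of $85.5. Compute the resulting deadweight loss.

In inverse form: demand p = 108 − 2q, supply p = 43.2 + 0.25q.
Competitive equilibrium: 108 − 2q = 43.2 + 0.25q → q* = 28.8, p* = 50.4.
At the floor p = 85.5, quantity demanded = (108 − 85.5)/2 = 11.25.
Sellers' marginal cost at q' = 11.25: 43.2 + 0.25·11.25 = 46.0125.
Δq = 28.8 − 11.25 = 17.55; wedge = 85.5 − 46.0125 = 39.4875.
Welfare loss = ½ × 17.55 × 39.4875 = $346.50 thousand.

$346.50 thousand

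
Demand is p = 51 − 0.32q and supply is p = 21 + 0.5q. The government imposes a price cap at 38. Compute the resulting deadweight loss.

2.74

Competitive equilibrium: 51 − 0.32q = 21 + 0.5q → q* = 36.5854, p* = 39.2927.
At the ceiling p = 38, quantity supplied = (38 − 21)/0.5 = 34.
Willingness to pay at q' = 34: 51 − 0.32·34 = 40.12.
Δq = 36.5854 − 34 = 2.5854; wedge = 40.12 − 38 = 2.12.
Deadweight loss = ½ × 2.5854 × 2.12 = 2.74.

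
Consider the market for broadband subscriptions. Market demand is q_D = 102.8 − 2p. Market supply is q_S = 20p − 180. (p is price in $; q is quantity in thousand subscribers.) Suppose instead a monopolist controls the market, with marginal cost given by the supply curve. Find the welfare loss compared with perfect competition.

In inverse form: demand p = 51.4 − 0.5q, supply p = 9 + 0.05q.
Competitive equilibrium: 51.4 − 0.5q = 9 + 0.05q → q* = 77.09091, p* = 12.85455.
Marginal revenue: MR = 51.4 − q. Set MR = MC: 51.4 − q = 9 + 0.05q → q_m = 40.38095.
Price p_m = 51.4 − 0.5·40.38095 = 31.20953; MC(q_m) = 9 + 0.05·40.38095 = 11.01905.
Competitive q* = 77.09091, so Δq = 36.70996; wedge = 31.20953 − 11.01905 = 20.19048.
Welfare loss = ½ × 36.70996 × 20.19048 = $370.60 thousand.

$370.60 thousand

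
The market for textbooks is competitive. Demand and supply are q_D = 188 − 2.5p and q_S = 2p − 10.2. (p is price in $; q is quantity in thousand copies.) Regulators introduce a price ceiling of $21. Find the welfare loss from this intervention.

$955.88 thousand

In inverse form: demand p = 75.2 − 0.4q, supply p = 5.1 + 0.5q.
Competitive equilibrium: 75.2 − 0.4q = 5.1 + 0.5q → q* = 77.8889, p* = 44.0444.
At the ceiling p = 21, quantity supplied = (21 − 5.1)/0.5 = 31.8.
Willingness to pay at q' = 31.8: 75.2 − 0.4·31.8 = 62.48.
Δq = 77.8889 − 31.8 = 46.0889; wedge = 62.48 − 21 = 41.48.
Welfare loss = ½ × 46.0889 × 41.48 = $955.88 thousand.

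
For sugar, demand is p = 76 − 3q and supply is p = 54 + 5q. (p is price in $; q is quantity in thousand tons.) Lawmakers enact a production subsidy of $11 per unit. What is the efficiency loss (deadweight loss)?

$7.56 thousand

Competitive equilibrium: 76 − 3q = 54 + 5q → q* = 2.75, p* = 67.75.
The subsidy lowers effective supply by 11: p = 43 + 5q.
New quantity: 76 − 3q = 43 + 5q → q' = 4.125.
Overproduction Δq = 4.125 − 2.75 = 1.375; wedge = subsidy = 11.
DWL = ½ × 1.375 × 11 = $7.56 thousand.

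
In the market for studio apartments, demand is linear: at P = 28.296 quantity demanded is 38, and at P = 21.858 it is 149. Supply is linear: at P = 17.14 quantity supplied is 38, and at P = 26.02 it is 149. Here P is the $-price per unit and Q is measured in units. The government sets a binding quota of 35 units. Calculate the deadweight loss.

Demand slope = (21.858 − 28.296)/(149 − 38) = −0.058, so P = 30.5 − 0.058Q.
Supply slope = (26.02 − 17.14)/(149 − 38) = 0.08, so P = 14.1 + 0.08Q.
Competitive equilibrium: 30.5 − 0.058Q = 14.1 + 0.08Q → Q* = 118.8406, P* = 23.6072.
At Q = 35: demand price = 30.5 − 0.058·35 = 28.47; supply price = 14.1 + 0.08·35 = 16.9.
ΔQ = 118.8406 − 35 = 83.8406; wedge = 28.47 − 16.9 = 11.57.
Welfare loss = ½ × 83.8406 × 11.57 = $485.02.

$485.02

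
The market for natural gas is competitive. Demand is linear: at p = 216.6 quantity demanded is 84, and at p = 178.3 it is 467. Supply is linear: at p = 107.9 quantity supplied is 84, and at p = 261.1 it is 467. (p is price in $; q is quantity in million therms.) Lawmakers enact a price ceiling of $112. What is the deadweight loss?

$10727.78 million

Demand slope = (178.3 − 216.6)/(467 − 84) = −0.1, so p = 225 − 0.1q.
Supply slope = (261.1 − 107.9)/(467 − 84) = 0.4, so p = 74.3 + 0.4q.
Competitive equilibrium: 225 − 0.1q = 74.3 + 0.4q → q* = 301.4, p* = 194.86.
At the ceiling p = 112, quantity supplied = (112 − 74.3)/0.4 = 94.25.
Willingness to pay at q' = 94.25: 225 − 0.1·94.25 = 215.575.
Δq = 301.4 − 94.25 = 207.15; wedge = 215.575 − 112 = 103.575.
Deadweight loss = ½ × 207.15 × 103.575 = $10727.78 million.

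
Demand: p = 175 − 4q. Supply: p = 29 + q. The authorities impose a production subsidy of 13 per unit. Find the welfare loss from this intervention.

Competitive equilibrium: 175 − 4q = 29 + q → q* = 29.2, p* = 58.2.
The subsidy lowers effective supply by 13: p = 16 + q.
New quantity: 175 − 4q = 16 + q → q' = 31.8.
Overproduction Δq = 31.8 − 29.2 = 2.6; wedge = subsidy = 13.
The triangle = ½ × 2.6 × 13 = 16.90.

16.90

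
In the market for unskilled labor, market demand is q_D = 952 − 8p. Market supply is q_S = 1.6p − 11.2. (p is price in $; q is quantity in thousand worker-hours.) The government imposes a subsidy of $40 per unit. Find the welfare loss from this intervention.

$1066.67 thousand

In inverse form: demand p = 119 − 0.125q, supply p = 7 + 0.625q.
Competitive equilibrium: 119 − 0.125q = 7 + 0.625q → q* = 149.3333, p* = 100.3333.
The subsidy lowers effective supply by 40: p = 0.625q − 33.
New quantity: 119 − 0.125q = 0.625q − 33 → q' = 202.6667.
Overproduction Δq = 202.6667 − 149.3333 = 53.3334; wedge = subsidy = 40.
The triangle = ½ × 53.3334 × 40 = $1066.67 thousand.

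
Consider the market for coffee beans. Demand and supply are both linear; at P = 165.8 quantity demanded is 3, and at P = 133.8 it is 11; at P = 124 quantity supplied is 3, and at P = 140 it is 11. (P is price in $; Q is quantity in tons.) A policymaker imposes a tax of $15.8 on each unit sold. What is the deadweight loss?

$20.80

Demand slope = (133.8 − 165.8)/(11 − 3) = −4, so P = 177.8 − 4Q.
Supply slope = (140 − 124)/(11 − 3) = 2, so P = 118 + 2Q.
Competitive equilibrium: 177.8 − 4Q = 118 + 2Q → Q* = 9.9667, P* = 137.9333.
With the tax, the buyer price exceeds the seller price by 15.8: (177.8 − 4Q) − (118 + 2Q) = 15.8 → Q' = 7.3333.
ΔQ = 9.9667 − 7.3333 = 2.6334; the wedge equals the tax, 15.8.
The triangle = ½ × 2.6334 × 15.8 = $20.80.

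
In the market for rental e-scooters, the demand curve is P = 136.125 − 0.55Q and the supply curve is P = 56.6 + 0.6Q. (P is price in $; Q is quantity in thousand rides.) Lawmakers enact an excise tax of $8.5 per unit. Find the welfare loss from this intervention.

$31.41 thousand

Competitive equilibrium: 136.125 − 0.55Q = 56.6 + 0.6Q → Q* = 69.1522, P* = 98.0913.
With the tax, the buyer price exceeds the seller price by 8.5: (136.125 − 0.55Q) − (56.6 + 0.6Q) = 8.5 → Q' = 61.7609.
ΔQ = 69.1522 − 61.7609 = 7.3913; the wedge equals the tax, 8.5.
DWL = ½ × 7.3913 × 8.5 = $31.41 thousand.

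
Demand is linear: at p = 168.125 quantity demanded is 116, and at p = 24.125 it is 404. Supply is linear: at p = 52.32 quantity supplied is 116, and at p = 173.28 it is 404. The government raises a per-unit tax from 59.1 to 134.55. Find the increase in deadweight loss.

7940.70

Demand slope = (24.125 − 168.125)/(404 − 116) = −0.5, so p = 226.125 − 0.5q.
Supply slope = (173.28 − 52.32)/(404 − 116) = 0.42, so p = 3.6 + 0.42q.
Competitive equilibrium: 226.125 − 0.5q = 3.6 + 0.42q → q* = 241.875, p* = 105.1875.
For a per-unit tax t: Δq = t/0.92, so DWL = ½·t·(t/0.92) = t²/1.84.
At t = 59.1: DWL = 1898.266. At t = 134.55: DWL = 9838.969.
Increase = 9838.969 − 1898.266 = 7940.70.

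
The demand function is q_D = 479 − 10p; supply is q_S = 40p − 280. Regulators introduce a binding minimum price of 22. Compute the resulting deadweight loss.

In inverse form: demand p = 47.9 − 0.1q, supply p = 7 + 0.025q.
Competitive equilibrium: 47.9 − 0.1q = 7 + 0.025q → q* = 327.2, p* = 15.18.
At the floor p = 22, quantity demanded = (47.9 − 22)/0.1 = 259.
Sellers' marginal cost at q' = 259: 7 + 0.025·259 = 13.475.
Δq = 327.2 − 259 = 68.2; wedge = 22 − 13.475 = 8.525.
Deadweight loss = ½ × 68.2 × 8.525 = 290.70.

290.70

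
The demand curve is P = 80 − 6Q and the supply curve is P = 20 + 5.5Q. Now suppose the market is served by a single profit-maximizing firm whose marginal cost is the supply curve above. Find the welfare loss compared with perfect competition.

Competitive equilibrium: 80 − 6Q = 20 + 5.5Q → Q* = 5.2174, P* = 48.6957.
Marginal revenue: MR = 80 − 12Q. Set MR = MC: 80 − 12Q = 20 + 5.5Q → Q_m = 3.4286.
Price P_m = 80 − 6·3.4286 = 59.4284; MC(Q_m) = 20 + 5.5·3.4286 = 38.8573.
Competitive Q* = 5.2174, so ΔQ = 1.7888; wedge = 59.4284 − 38.8573 = 20.5711.
Welfare loss = ½ × 1.7888 × 20.5711 = 18.40.

18.40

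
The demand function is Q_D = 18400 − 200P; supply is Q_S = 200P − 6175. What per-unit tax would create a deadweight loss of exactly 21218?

20.6

In inverse form: demand P = 92 − 0.005Q, supply P = 30.875 + 0.005Q.
Competitive equilibrium: 92 − 0.005Q = 30.875 + 0.005Q → Q* = 6112.5, P* = 61.4375.
A tax t gives ΔQ = t/0.01 and wedge t, so DWL = t²/0.02.
t²/0.02 = 21218 → t² = 424.36 → t = 20.6.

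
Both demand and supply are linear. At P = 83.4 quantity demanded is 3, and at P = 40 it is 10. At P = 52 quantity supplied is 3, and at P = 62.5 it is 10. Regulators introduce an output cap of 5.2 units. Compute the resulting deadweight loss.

13.58

Demand slope = (40 − 83.4)/(10 − 3) = −6.2, so P = 102 − 6.2Q.
Supply slope = (62.5 − 52)/(10 − 3) = 1.5, so P = 47.5 + 1.5Q.
Competitive equilibrium: 102 − 6.2Q = 47.5 + 1.5Q → Q* = 7.0779, P* = 58.1169.
At Q = 5.2: demand price = 102 − 6.2·5.2 = 69.76; supply price = 47.5 + 1.5·5.2 = 55.3.
ΔQ = 7.0779 − 5.2 = 1.8779; wedge = 69.76 − 55.3 = 14.46.
DWL = ½ × 1.8779 × 14.46 = 13.58.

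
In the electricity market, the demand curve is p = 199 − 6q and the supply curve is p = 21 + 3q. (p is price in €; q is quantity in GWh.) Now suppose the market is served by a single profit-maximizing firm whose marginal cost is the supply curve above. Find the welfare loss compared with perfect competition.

Competitive equilibrium: 199 − 6q = 21 + 3q → q* = 19.77778, p* = 80.33333.
Marginal revenue: MR = 199 − 12q. Set MR = MC: 199 − 12q = 21 + 3q → q_m = 11.86667.
Price p_m = 199 − 6·11.86667 = 127.79998; MC(q_m) = 21 + 3·11.86667 = 56.60001.
Competitive q* = 19.77778, so Δq = 7.91111; wedge = 127.79998 − 56.60001 = 71.19997.
Deadweight loss = ½ × 7.91111 × 71.19997 = €281.64.

€281.64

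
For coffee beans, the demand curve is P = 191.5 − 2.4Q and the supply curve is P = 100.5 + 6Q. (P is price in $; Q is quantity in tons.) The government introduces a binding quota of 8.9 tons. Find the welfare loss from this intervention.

$15.70

Competitive equilibrium: 191.5 − 2.4Q = 100.5 + 6Q → Q* = 10.8333, P* = 165.5.
At Q = 8.9: demand price = 191.5 − 2.4·8.9 = 170.14; supply price = 100.5 + 6·8.9 = 153.9.
ΔQ = 10.8333 − 8.9 = 1.9333; wedge = 170.14 − 153.9 = 16.24.
The triangle = ½ × 1.9333 × 16.24 = $15.70.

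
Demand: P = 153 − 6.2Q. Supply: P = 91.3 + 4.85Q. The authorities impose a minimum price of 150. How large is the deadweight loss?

Competitive equilibrium: 153 − 6.2Q = 91.3 + 4.85Q → Q* = 5.58371, P* = 118.381.
At the floor P = 150, quantity demanded = (153 − 150)/6.2 = 0.48387.
Sellers' marginal cost at Q' = 0.48387: 91.3 + 4.85·0.48387 = 93.64677.
ΔQ = 5.58371 − 0.48387 = 5.09984; wedge = 150 − 93.64677 = 56.35323.
Deadweight loss = ½ × 5.09984 × 56.35323 = 143.70.

143.70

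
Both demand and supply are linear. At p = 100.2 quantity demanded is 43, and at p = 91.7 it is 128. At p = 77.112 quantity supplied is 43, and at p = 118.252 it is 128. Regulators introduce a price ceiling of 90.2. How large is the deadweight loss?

Demand slope = (91.7 − 100.2)/(128 − 43) = −0.1, so p = 104.5 − 0.1q.
Supply slope = (118.252 − 77.112)/(128 − 43) = 0.484, so p = 56.3 + 0.484q.
Competitive equilibrium: 104.5 − 0.1q = 56.3 + 0.484q → q* = 82.5342, p* = 96.2466.
At the ceiling p = 90.2, quantity supplied = (90.2 − 56.3)/0.484 = 70.0413.
Willingness to pay at q' = 70.0413: 104.5 − 0.1·70.0413 = 97.4959.
Δq = 82.5342 − 70.0413 = 12.4929; wedge = 97.4959 − 90.2 = 7.2959.
DWL = ½ × 12.4929 × 7.2959 = 45.57.

45.57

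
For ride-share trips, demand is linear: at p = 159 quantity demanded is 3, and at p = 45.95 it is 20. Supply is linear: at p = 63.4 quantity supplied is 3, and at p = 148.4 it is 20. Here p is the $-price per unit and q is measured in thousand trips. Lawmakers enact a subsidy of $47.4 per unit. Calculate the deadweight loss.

$96.43 thousand

Demand slope = (45.95 − 159)/(20 − 3) = −6.65, so p = 178.95 − 6.65q.
Supply slope = (148.4 − 63.4)/(20 − 3) = 5, so p = 48.4 + 5q.
Competitive equilibrium: 178.95 − 6.65q = 48.4 + 5q → q* = 11.206, p* = 104.43.
The subsidy lowers effective supply by 47.4: p = 1 + 5q.
New quantity: 178.95 − 6.65q = 1 + 5q → q' = 15.2747.
Overproduction Δq = 15.2747 − 11.206 = 4.0687; wedge = subsidy = 47.4.
The triangle = ½ × 4.0687 × 47.4 = $96.43 thousand.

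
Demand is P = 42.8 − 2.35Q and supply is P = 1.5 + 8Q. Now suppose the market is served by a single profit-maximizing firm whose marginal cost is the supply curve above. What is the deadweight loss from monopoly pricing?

Competitive equilibrium: 42.8 − 2.35Q = 1.5 + 8Q → Q* = 3.9903, P* = 33.4227.
Marginal revenue: MR = 42.8 − 4.7Q. Set MR = MC: 42.8 − 4.7Q = 1.5 + 8Q → Q_m = 3.252.
Price P_m = 42.8 − 2.35·3.252 = 35.1578; MC(Q_m) = 1.5 + 8·3.252 = 27.516.
Competitive Q* = 3.9903, so ΔQ = 0.7383; wedge = 35.1578 − 27.516 = 7.6418.
Deadweight loss = ½ × 0.7383 × 7.6418 = 2.82.

2.82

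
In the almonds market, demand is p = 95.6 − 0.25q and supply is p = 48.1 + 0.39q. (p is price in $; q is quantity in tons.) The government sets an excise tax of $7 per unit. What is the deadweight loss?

$38.28

Competitive equilibrium: 95.6 − 0.25q = 48.1 + 0.39q → q* = 74.2188, p* = 77.0453.
With the tax, the buyer price exceeds the seller price by 7: (95.6 − 0.25q) − (48.1 + 0.39q) = 7 → q' = 63.2813.
Δq = 74.2188 − 63.2813 = 10.9375; the wedge equals the tax, 7.
DWL = ½ × 10.9375 × 7 = $38.28.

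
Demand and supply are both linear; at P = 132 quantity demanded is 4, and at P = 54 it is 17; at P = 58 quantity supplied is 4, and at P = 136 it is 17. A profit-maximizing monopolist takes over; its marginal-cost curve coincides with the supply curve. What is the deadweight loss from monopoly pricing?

Demand slope = (54 − 132)/(17 − 4) = −6, so P = 156 − 6Q.
Supply slope = (136 − 58)/(17 − 4) = 6, so P = 34 + 6Q.
Competitive equilibrium: 156 − 6Q = 34 + 6Q → Q* = 10.1667, P* = 95.
Marginal revenue: MR = 156 − 12Q. Set MR = MC: 156 − 12Q = 34 + 6Q → Q_m = 6.7778.
Price P_m = 156 − 6·6.7778 = 115.3332; MC(Q_m) = 34 + 6·6.7778 = 74.6668.
Competitive Q* = 10.1667, so ΔQ = 3.3889; wedge = 115.3332 − 74.6668 = 40.6664.
Welfare loss = ½ × 3.3889 × 40.6664 = 68.91.

68.91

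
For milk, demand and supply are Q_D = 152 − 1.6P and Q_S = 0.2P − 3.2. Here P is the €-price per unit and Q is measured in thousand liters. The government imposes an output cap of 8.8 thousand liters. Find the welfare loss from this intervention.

In inverse form: demand P = 95 − 0.625Q, supply P = 16 + 5Q.
Competitive equilibrium: 95 − 0.625Q = 16 + 5Q → Q* = 14.04444, P* = 86.22222.
At Q = 8.8: demand price = 95 − 0.625·8.8 = 89.5; supply price = 16 + 5·8.8 = 60.
ΔQ = 14.04444 − 8.8 = 5.24444; wedge = 89.5 − 60 = 29.5.
DWL = ½ × 5.24444 × 29.5 = €77.36 thousand.

€77.36 thousand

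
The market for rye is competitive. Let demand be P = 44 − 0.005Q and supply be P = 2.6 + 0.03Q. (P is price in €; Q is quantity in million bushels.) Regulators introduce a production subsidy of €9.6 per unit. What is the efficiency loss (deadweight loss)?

Competitive equilibrium: 44 − 0.005Q = 2.6 + 0.03Q → Q* = 1182.8571, P* = 38.0857.
The subsidy lowers effective supply by 9.6: P = 0.03Q − 7.
New quantity: 44 − 0.005Q = 0.03Q − 7 → Q' = 1457.1429.
Overproduction ΔQ = 1457.1429 − 1182.8571 = 274.2858; wedge = subsidy = 9.6.
The triangle = ½ × 274.2858 × 9.6 = €1316.57 million.

€1316.57 million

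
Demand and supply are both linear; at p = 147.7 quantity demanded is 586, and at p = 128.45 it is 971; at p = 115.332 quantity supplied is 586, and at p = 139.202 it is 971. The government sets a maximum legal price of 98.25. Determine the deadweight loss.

17845.99

Demand slope = (128.45 − 147.7)/(971 − 586) = −0.05, so p = 177 − 0.05q.
Supply slope = (139.202 − 115.332)/(971 − 586) = 0.062, so p = 79 + 0.062q.
Competitive equilibrium: 177 − 0.05q = 79 + 0.062q → q* = 875, p* = 133.25.
At the ceiling p = 98.25, quantity supplied = (98.25 − 79)/0.062 = 310.4839.
Willingness to pay at q' = 310.4839: 177 − 0.05·310.4839 = 161.4758.
Δq = 875 − 310.4839 = 564.5161; wedge = 161.4758 − 98.25 = 63.2258.
The triangle = ½ × 564.5161 × 63.2258 = 17845.99.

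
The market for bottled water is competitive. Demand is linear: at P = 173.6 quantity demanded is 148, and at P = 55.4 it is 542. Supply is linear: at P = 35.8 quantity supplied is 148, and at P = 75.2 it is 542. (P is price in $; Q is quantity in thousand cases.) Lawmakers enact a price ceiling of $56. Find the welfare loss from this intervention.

Demand slope = (55.4 − 173.6)/(542 − 148) = −0.3, so P = 218 − 0.3Q.
Supply slope = (75.2 − 35.8)/(542 − 148) = 0.1, so P = 21 + 0.1Q.
Competitive equilibrium: 218 − 0.3Q = 21 + 0.1Q → Q* = 492.5, P* = 70.25.
At the ceiling P = 56, quantity supplied = (56 − 21)/0.1 = 350.
Willingness to pay at Q' = 350: 218 − 0.3·350 = 113.
ΔQ = 492.5 − 350 = 142.5; wedge = 113 − 56 = 57.
Deadweight loss = ½ × 142.5 × 57 = $4061.25 thousand.

$4061.25 thousand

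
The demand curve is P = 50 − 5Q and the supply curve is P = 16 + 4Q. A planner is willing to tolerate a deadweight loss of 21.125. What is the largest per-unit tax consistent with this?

19.5

Competitive equilibrium: 50 − 5Q = 16 + 4Q → Q* = 3.7778, P* = 31.1111.
A tax t gives ΔQ = t/9 and wedge t, so DWL = t²/18.
t²/18 = 21.125 → t² = 380.25 → t = 19.5.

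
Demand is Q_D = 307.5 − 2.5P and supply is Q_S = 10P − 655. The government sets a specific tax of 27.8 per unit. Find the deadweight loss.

772.84

In inverse form: demand P = 123 − 0.4Q, supply P = 65.5 + 0.1Q.
Competitive equilibrium: 123 − 0.4Q = 65.5 + 0.1Q → Q* = 115, P* = 77.
With the tax, the buyer price exceeds the seller price by 27.8: (123 − 0.4Q) − (65.5 + 0.1Q) = 27.8 → Q' = 59.4.
ΔQ = 115 − 59.4 = 55.6; the wedge equals the tax, 27.8.
The triangle = ½ × 55.6 × 27.8 = 772.84.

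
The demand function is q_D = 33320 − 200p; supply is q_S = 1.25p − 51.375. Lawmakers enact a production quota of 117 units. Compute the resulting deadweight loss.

In inverse form: demand p = 166.6 − 0.005q, supply p = 41.1 + 0.8q.
Competitive equilibrium: 166.6 − 0.005q = 41.1 + 0.8q → q* = 155.9006, p* = 165.8205.
At q = 117: demand price = 166.6 − 0.005·117 = 166.015; supply price = 41.1 + 0.8·117 = 134.7.
Δq = 155.9006 − 117 = 38.9006; wedge = 166.015 − 134.7 = 31.315.
The triangle = ½ × 38.9006 × 31.315 = 609.09.

609.09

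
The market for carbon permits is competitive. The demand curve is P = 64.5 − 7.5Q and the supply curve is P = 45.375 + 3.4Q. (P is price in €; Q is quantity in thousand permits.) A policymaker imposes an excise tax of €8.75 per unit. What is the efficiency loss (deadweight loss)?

€3.51 thousand

Competitive equilibrium: 64.5 − 7.5Q = 45.375 + 3.4Q → Q* = 1.7546, P* = 51.3406.
With the tax, the buyer price exceeds the seller price by 8.75: (64.5 − 7.5Q) − (45.375 + 3.4Q) = 8.75 → Q' = 0.9518.
ΔQ = 1.7546 − 0.9518 = 0.8028; the wedge equals the tax, 8.75.
Deadweight loss = ½ × 0.8028 × 8.75 = €3.51 thousand.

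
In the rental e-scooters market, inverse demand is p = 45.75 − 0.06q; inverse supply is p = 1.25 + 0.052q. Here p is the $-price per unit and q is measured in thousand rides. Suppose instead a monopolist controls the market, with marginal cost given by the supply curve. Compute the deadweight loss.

$1075.77 thousand

Competitive equilibrium: 45.75 − 0.06q = 1.25 + 0.052q → q* = 397.32143, p* = 21.91071.
Marginal revenue: MR = 45.75 − 0.12q. Set MR = MC: 45.75 − 0.12q = 1.25 + 0.052q → q_m = 258.72093.
Price p_m = 45.75 − 0.06·258.72093 = 30.22674; MC(q_m) = 1.25 + 0.052·258.72093 = 14.70349.
Competitive q* = 397.32143, so Δq = 138.6005; wedge = 30.22674 − 14.70349 = 15.52325.
DWL = ½ × 138.6005 × 15.52325 = $1075.77 thousand.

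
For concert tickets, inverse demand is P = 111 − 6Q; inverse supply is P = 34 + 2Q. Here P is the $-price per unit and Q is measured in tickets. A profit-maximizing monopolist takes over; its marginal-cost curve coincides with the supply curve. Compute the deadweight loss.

Competitive equilibrium: 111 − 6Q = 34 + 2Q → Q* = 9.625, P* = 53.25.
Marginal revenue: MR = 111 − 12Q. Set MR = MC: 111 − 12Q = 34 + 2Q → Q_m = 5.5.
Price P_m = 111 − 6·5.5 = 78; MC(Q_m) = 34 + 2·5.5 = 45.
Competitive Q* = 9.625, so ΔQ = 4.125; wedge = 78 − 45 = 33.
Welfare loss = ½ × 4.125 × 33 = $68.06.

$68.06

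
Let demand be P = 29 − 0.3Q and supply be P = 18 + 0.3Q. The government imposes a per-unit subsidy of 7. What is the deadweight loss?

Competitive equilibrium: 29 − 0.3Q = 18 + 0.3Q → Q* = 18.3333, P* = 23.5.
The subsidy lowers effective supply by 7: P = 11 + 0.3Q.
New quantity: 29 − 0.3Q = 11 + 0.3Q → Q' = 30.
Overproduction ΔQ = 30 − 18.3333 = 11.6667; wedge = subsidy = 7.
Welfare loss = ½ × 11.6667 × 7 = 40.83.

40.83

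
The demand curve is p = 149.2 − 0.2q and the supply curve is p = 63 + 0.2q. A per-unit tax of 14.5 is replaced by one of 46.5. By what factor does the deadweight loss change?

Competitive equilibrium: 149.2 − 0.2q = 63 + 0.2q → q* = 215.5, p* = 106.1.
For a per-unit tax t: Δq = t/0.4, so DWL = ½·t·(t/0.4) = t²/0.8.
At t = 14.5: DWL = 262.8125. At t = 46.5: DWL = 2702.8125.
Ratio = (46.5/14.5)² = 10.284.

10.284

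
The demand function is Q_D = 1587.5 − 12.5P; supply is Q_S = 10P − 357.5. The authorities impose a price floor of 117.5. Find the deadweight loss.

In inverse form: demand P = 127 − 0.08Q, supply P = 35.75 + 0.1Q.
Competitive equilibrium: 127 − 0.08Q = 35.75 + 0.1Q → Q* = 506.9444, P* = 86.4444.
At the floor P = 117.5, quantity demanded = (127 − 117.5)/0.08 = 118.75.
Sellers' marginal cost at Q' = 118.75: 35.75 + 0.1·118.75 = 47.625.
ΔQ = 506.9444 − 118.75 = 388.1944; wedge = 117.5 − 47.625 = 69.875.
DWL = ½ × 388.1944 × 69.875 = 13562.54.

13562.54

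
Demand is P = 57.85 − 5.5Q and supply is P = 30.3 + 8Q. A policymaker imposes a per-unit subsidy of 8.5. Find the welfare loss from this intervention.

Competitive equilibrium: 57.85 − 5.5Q = 30.3 + 8Q → Q* = 2.0407, P* = 46.6259.
The subsidy lowers effective supply by 8.5: P = 21.8 + 8Q.
New quantity: 57.85 − 5.5Q = 21.8 + 8Q → Q' = 2.6704.
Overproduction ΔQ = 2.6704 − 2.0407 = 0.6297; wedge = subsidy = 8.5.
Welfare loss = ½ × 0.6297 × 8.5 = 2.68.

2.68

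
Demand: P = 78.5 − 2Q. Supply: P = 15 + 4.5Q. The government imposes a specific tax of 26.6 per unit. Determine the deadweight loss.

Competitive equilibrium: 78.5 − 2Q = 15 + 4.5Q → Q* = 9.7692, P* = 58.9615.
With the tax, the buyer price exceeds the seller price by 26.6: (78.5 − 2Q) − (15 + 4.5Q) = 26.6 → Q' = 5.6769.
ΔQ = 9.7692 − 5.6769 = 4.0923; the wedge equals the tax, 26.6.
Deadweight loss = ½ × 4.0923 × 26.6 = 54.43.

54.43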